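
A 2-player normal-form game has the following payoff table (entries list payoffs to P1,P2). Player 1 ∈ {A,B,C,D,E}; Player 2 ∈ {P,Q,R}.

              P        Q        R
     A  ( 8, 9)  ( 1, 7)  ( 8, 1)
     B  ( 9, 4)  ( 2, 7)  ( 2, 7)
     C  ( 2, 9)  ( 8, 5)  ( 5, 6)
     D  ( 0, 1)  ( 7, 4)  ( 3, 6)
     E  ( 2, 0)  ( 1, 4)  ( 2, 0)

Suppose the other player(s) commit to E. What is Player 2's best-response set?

u_2(P vs E) = 0
u_2(Q vs E) = 4
u_2(R vs E) = 0
max payoff 4 at {Q}

BR_2 = {Q}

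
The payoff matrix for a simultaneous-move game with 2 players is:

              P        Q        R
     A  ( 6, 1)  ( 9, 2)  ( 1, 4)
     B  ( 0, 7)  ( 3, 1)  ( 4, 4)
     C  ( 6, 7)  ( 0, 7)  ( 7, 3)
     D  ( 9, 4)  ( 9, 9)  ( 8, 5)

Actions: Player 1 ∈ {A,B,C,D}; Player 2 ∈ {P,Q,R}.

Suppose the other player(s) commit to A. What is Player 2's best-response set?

u_2(P vs A) = 1
u_2(Q vs A) = 2
u_2(R vs A) = 4
max payoff 4 at {R}

P2 best: {R}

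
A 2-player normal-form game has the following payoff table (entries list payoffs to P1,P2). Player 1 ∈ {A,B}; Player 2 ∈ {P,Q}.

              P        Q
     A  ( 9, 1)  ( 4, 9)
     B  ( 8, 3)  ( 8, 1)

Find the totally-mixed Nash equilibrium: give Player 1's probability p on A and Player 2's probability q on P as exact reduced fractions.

p=1/5, q=4/5

P1 indiff ⇒ q·9+(1-q)·4 = q·8+(1-q)·8 ⇒ q(1) = (1-q)(4) ⇒ q = 4/5
P2 indiff ⇒ p·1+(1-p)·3 = p·9+(1-p)·1 ⇒ p(-8) = (1-p)(-2) ⇒ p = 1/5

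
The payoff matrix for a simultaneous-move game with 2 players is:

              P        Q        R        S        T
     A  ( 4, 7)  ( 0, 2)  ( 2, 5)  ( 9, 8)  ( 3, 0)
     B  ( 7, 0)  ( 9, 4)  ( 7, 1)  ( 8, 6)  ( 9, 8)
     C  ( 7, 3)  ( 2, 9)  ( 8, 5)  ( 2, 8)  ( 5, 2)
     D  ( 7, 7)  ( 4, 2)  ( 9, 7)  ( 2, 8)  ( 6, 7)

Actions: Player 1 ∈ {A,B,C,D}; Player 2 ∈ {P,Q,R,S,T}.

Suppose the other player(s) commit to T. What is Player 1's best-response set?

P1 best: {B}

u_1(A vs T) = 3
u_1(B vs T) = 9
u_1(C vs T) = 5
u_1(D vs T) = 6
max payoff 9 at {B}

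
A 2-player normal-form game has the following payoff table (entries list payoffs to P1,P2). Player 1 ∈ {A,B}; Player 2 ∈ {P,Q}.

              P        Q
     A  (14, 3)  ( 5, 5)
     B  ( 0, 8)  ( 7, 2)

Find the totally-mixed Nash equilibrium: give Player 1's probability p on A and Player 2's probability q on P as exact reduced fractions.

P1 mixes 3/4 on A; P2 mixes 1/8 on P

P1 indiff ⇒ q·14+(1-q)·5 = q·0+(1-q)·7 ⇒ q(14) = (1-q)(2) ⇒ q = 1/8
P2 indiff ⇒ p·3+(1-p)·8 = p·5+(1-p)·2 ⇒ p(-2) = (1-p)(-6) ⇒ p = 3/4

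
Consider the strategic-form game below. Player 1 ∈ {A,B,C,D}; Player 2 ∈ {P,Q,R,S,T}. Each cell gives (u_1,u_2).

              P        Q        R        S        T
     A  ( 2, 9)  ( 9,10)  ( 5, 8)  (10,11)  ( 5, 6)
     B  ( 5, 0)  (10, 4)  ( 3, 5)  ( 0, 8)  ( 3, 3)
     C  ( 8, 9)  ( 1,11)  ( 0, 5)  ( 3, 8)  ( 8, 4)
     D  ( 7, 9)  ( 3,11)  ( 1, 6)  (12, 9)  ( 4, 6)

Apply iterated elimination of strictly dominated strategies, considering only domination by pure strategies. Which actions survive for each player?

P2 drop P (Q beats it: A:10>9 B:4>0 C:11>9 D:11>9)
P2 drop R (S beats it: A:11>8 B:8>5 C:8>5 D:9>6)
P2 drop T (Q beats it: A:10>6 B:4>3 C:11>4 D:11>6)
P1 drop C (A beats it: Q:9>1 S:10>3)
P1→{A,B,D} P2→{Q,S}

IESDS → P1:{A,B,D} P2:{Q,S}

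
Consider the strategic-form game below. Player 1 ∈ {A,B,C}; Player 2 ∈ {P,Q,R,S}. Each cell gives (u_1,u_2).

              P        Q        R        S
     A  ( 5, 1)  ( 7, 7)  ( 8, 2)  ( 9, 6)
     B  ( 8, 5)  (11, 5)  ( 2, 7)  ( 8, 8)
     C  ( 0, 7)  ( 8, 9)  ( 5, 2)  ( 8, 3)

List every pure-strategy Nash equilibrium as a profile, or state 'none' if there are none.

(A,P): not NE [P1→B gives 8>5; P2→Q gives 7>1]
(A,Q): not NE [P1→B gives 11>7]
(A,R): not NE [P2→Q gives 7>2]
(A,S): not NE [P2→Q gives 7>6]
(B,P): not NE [P2→S gives 8>5]
(B,Q): not NE [P2→S gives 8>5]
(B,R): not NE [P1→A gives 8>2; P2→S gives 8>7]
(B,S): not NE [P1→A gives 9>8]
(C,P): not NE [P1→B gives 8>0; P2→Q gives 9>7]
(C,Q): not NE [P1→B gives 11>8]
(C,R): not NE [P1→A gives 8>5; P2→Q gives 9>2]
(C,S): not NE [P1→A gives 9>8; P2→Q gives 9>3]

PSNE: ∅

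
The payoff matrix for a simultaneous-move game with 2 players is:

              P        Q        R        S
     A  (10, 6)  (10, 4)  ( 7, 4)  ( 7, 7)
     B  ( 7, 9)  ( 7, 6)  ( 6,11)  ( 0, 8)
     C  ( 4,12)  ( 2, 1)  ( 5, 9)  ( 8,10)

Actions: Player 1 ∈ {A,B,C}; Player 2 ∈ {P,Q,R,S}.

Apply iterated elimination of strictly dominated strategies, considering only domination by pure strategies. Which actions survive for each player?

P1 drop B (A beats it: P:10>7 Q:10>7 R:7>6 S:7>0)
P2 drop Q (P beats it: A:6>4 C:12>1)
P2 drop R (P beats it: A:6>4 C:12>9)
P1→{A,C} P2→{P,S}

IESDS → P1:{A,C} P2:{P,S}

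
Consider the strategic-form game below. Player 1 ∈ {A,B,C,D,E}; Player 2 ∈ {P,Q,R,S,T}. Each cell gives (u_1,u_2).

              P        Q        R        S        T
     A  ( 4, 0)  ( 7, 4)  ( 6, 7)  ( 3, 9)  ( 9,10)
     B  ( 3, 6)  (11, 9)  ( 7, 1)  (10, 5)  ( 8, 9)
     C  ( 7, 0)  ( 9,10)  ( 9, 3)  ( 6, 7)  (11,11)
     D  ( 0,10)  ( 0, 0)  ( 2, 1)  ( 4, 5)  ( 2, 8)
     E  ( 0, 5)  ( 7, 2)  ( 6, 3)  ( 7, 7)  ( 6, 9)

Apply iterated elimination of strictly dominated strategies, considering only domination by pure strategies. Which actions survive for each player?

P1 drop A (C beats it: P:7>4 Q:9>7 R:9>6 S:6>3 T:11>9)
P1 drop D (B beats it: P:3>0 Q:11>0 R:7>2 S:10>4 T:8>2)
P1 drop E (B beats it: P:3>0 Q:11>7 R:7>6 S:10>7 T:8>6)
P2 drop P (Q beats it: B:9>6 C:10>0)
P2 drop R (Q beats it: B:9>1 C:10>3)
P2 drop S (Q beats it: B:9>5 C:10>7)
P1→{B,C} P2→{Q,T}

Survivors P1:{B,C} P2:{Q,T}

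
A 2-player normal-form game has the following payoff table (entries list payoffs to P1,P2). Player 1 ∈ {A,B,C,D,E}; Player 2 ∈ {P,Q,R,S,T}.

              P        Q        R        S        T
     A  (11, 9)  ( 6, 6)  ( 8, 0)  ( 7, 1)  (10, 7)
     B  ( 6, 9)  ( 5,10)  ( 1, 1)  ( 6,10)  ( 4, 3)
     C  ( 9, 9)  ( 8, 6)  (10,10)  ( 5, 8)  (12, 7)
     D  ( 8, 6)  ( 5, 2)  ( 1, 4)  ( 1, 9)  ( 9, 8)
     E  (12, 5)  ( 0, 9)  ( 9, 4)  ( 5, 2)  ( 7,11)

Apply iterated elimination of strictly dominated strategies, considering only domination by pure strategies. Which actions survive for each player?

P1 drop B (A beats it: P:11>6 Q:6>5 R:8>1 S:7>6 T:10>4)
P1 drop D (A beats it: P:11>8 Q:6>5 R:8>1 S:7>1 T:10>9)
P2 drop Q (T beats it: A:7>6 C:7>6 E:11>9)
P2 drop S (P beats it: A:9>1 C:9>8 E:5>2)
P1→{A,C,E} P2→{P,R,T}

Survivors P1:{A,C,E} P2:{P,R,T}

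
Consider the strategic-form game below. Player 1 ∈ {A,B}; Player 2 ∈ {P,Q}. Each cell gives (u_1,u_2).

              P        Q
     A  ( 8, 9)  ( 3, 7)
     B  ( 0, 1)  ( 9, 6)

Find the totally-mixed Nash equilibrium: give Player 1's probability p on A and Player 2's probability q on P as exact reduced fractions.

P1 indiff ⇒ q·8+(1-q)·3 = q·0+(1-q)·9 ⇒ q(8) = (1-q)(6) ⇒ q = 3/7
P2 indiff ⇒ p·9+(1-p)·1 = p·7+(1-p)·6 ⇒ p(2) = (1-p)(5) ⇒ p = 5/7

P1 mixes 5/7 on A; P2 mixes 3/7 on P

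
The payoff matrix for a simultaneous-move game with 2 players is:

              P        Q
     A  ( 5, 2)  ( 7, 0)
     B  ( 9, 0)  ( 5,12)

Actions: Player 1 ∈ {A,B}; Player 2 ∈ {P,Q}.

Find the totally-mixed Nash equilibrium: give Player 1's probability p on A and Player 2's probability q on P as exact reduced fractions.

P1 indiff ⇒ q·5+(1-q)·7 = q·9+(1-q)·5 ⇒ q(-4) = (1-q)(-2) ⇒ q = 1/3
P2 indiff ⇒ p·2+(1-p)·0 = p·0+(1-p)·12 ⇒ p(2) = (1-p)(12) ⇒ p = 6/7

p=6/7, q=1/3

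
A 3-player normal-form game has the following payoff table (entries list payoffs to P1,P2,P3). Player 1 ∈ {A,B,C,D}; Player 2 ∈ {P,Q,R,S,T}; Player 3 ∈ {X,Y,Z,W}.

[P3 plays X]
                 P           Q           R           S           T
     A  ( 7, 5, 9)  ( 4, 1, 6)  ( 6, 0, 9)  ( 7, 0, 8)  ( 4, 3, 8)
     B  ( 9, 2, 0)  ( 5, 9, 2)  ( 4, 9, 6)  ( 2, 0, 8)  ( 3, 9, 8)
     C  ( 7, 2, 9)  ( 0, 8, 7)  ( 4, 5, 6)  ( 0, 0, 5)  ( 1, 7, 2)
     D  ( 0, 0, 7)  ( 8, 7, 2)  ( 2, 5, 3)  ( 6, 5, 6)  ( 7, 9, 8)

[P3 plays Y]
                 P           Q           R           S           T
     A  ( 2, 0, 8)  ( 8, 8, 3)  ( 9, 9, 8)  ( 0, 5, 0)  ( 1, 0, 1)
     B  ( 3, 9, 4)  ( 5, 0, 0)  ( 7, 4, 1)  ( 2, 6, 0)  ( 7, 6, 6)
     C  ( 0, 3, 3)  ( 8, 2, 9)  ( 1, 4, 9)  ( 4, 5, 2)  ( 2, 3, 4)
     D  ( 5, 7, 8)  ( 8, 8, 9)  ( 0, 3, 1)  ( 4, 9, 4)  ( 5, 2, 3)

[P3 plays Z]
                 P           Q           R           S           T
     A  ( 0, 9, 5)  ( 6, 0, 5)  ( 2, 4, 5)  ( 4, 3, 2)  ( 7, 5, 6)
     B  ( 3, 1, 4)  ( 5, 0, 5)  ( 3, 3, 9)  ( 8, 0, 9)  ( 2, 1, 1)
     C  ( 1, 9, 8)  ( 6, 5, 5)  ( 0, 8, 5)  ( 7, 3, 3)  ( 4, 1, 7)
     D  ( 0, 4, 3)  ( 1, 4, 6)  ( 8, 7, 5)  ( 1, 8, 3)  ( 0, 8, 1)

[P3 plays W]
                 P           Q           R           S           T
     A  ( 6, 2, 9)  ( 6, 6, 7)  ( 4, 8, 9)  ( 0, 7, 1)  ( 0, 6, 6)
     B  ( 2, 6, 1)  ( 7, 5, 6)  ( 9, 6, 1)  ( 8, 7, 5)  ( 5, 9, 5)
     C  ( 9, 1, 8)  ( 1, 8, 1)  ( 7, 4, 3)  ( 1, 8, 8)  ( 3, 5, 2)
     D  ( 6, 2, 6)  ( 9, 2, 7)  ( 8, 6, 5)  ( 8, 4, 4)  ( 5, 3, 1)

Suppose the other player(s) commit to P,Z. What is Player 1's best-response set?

P1 best: {B}

u_1(A vs P,Z) = 0
u_1(B vs P,Z) = 3
u_1(C vs P,Z) = 1
u_1(D vs P,Z) = 0
max payoff 3 at {B}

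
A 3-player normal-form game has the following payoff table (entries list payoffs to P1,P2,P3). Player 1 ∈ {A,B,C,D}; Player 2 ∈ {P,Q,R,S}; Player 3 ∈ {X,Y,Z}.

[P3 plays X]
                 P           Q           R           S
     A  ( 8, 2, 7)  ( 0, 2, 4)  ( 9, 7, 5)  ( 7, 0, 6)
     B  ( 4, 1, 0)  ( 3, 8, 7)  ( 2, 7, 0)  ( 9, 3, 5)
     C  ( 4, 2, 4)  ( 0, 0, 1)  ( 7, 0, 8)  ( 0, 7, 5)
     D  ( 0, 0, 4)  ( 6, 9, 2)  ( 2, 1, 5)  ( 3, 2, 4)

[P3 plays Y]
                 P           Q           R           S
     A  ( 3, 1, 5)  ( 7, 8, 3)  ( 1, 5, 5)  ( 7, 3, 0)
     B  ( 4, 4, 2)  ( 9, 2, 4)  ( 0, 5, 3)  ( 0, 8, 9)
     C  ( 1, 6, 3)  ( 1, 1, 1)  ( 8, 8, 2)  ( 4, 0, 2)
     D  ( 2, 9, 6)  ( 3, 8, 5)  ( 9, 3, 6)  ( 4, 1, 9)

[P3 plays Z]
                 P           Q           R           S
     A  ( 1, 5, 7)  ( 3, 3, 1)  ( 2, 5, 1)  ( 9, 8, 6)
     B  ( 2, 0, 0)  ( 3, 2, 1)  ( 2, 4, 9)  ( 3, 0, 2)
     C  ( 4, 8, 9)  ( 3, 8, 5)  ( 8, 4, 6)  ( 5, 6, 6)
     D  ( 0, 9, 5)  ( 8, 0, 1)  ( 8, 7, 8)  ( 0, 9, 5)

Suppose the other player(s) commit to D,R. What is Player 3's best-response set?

u_3(X vs D,R) = 5
u_3(Y vs D,R) = 6
u_3(Z vs D,R) = 8
max payoff 8 at {Z}

argmax u_3 = {Z}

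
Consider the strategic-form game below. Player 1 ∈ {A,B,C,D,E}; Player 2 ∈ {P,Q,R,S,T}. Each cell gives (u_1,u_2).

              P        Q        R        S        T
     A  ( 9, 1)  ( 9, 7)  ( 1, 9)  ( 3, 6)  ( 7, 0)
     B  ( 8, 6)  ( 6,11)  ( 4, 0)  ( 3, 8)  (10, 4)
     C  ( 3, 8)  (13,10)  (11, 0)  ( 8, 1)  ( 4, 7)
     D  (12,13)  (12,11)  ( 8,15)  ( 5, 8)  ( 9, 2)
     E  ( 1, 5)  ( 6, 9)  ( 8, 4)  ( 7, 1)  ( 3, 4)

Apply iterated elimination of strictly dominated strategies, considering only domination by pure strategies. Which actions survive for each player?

IESDS → P1:{C,D} P2:{P,Q,R}

P1 drop A (D beats it: P:12>9 Q:12>9 R:8>1 S:5>3 T:9>7)
P1 drop E (C beats it: P:3>1 Q:13>6 R:11>8 S:8>7 T:4>3)
P2 drop S (Q beats it: B:11>8 C:10>1 D:11>8)
P2 drop T (P beats it: B:6>4 C:8>7 D:13>2)
P1 drop B (D beats it: P:12>8 Q:12>6 R:8>4)
P1→{C,D} P2→{P,Q,R}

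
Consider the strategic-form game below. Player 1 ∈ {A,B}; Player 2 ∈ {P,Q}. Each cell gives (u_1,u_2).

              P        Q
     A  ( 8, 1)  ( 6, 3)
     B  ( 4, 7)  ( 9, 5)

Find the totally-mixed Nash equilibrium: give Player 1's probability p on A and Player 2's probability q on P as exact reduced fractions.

P1 mixes 1/2 on A; P2 mixes 3/7 on P

P1 indiff ⇒ q·8+(1-q)·6 = q·4+(1-q)·9 ⇒ q(4) = (1-q)(3) ⇒ q = 3/7
P2 indiff ⇒ p·1+(1-p)·7 = p·3+(1-p)·5 ⇒ p(-2) = (1-p)(-2) ⇒ p = 1/2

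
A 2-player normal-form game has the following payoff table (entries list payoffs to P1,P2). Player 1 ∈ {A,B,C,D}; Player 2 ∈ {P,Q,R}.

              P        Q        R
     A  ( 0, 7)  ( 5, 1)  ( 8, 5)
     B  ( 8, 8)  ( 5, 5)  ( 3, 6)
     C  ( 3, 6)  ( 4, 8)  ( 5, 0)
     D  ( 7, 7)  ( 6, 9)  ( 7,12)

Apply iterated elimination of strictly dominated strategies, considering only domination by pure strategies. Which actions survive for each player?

P1 drop C (D beats it: P:7>3 Q:6>4 R:7>5)
P2 drop Q (R beats it: A:5>1 B:6>5 D:12>9)
P1→{A,B,D} P2→{P,R}

Survivors P1:{A,B,D} P2:{P,R}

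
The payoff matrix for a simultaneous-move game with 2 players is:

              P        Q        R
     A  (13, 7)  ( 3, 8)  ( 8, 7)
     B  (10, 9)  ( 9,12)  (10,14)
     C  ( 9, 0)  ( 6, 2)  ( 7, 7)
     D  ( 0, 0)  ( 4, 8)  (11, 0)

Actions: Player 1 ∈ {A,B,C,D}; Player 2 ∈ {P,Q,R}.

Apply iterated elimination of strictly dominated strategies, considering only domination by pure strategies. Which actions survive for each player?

P1 drop C (B beats it: P:10>9 Q:9>6 R:10>7)
P2 drop P (Q beats it: A:8>7 B:12>9 D:8>0)
P1 drop A (B beats it: Q:9>3 R:10>8)
P1→{B,D} P2→{Q,R}

Remaining: P1:{B,D} P2:{Q,R}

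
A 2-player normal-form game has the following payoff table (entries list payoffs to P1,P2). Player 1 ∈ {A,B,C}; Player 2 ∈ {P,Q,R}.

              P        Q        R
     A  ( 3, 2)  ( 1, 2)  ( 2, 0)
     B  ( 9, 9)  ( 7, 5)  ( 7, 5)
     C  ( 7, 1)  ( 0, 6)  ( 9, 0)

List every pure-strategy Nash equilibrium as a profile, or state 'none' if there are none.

(A,P): not NE [P1→B gives 9>3]
(A,Q): not NE [P1→B gives 7>1]
(A,R): not NE [P1→C gives 9>2; P2→Q gives 2>0]
(B,P): NE
(B,Q): not NE [P2→P gives 9>5]
(B,R): not NE [P1→C gives 9>7; P2→P gives 9>5]
(C,P): not NE [P1→B gives 9>7; P2→Q gives 6>1]
(C,Q): not NE [P1→B gives 7>0]
(C,R): not NE [P2→Q gives 6>0]

PSNE = {(B,P)}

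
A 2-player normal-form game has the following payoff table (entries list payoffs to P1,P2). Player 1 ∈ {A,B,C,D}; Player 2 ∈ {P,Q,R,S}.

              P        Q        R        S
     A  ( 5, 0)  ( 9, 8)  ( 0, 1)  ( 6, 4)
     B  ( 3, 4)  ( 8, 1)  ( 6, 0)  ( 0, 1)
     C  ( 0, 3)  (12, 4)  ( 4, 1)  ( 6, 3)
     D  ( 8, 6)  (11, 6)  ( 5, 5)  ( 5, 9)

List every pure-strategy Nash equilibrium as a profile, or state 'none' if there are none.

Nash profiles: (C,Q)

(A,P): not NE [P1→D gives 8>5; P2→Q gives 8>0]
(A,Q): not NE [P1→C gives 12>9]
(A,R): not NE [P1→B gives 6>0; P2→Q gives 8>1]
(A,S): not NE [P2→Q gives 8>4]
(B,P): not NE [P1→D gives 8>3]
(B,Q): not NE [P1→C gives 12>8; P2→P gives 4>1]
(B,R): not NE [P2→P gives 4>0]
(B,S): not NE [P1→C gives 6>0; P2→P gives 4>1]
(C,P): not NE [P1→D gives 8>0; P2→Q gives 4>3]
(C,Q): NE
(C,R): not NE [P1→B gives 6>4; P2→Q gives 4>1]
(C,S): not NE [P2→Q gives 4>3]
(D,P): not NE [P2→S gives 9>6]
(D,Q): not NE [P1→C gives 12>11; P2→S gives 9>6]
(D,R): not NE [P1→B gives 6>5; P2→S gives 9>5]
(D,S): not NE [P1→C gives 6>5]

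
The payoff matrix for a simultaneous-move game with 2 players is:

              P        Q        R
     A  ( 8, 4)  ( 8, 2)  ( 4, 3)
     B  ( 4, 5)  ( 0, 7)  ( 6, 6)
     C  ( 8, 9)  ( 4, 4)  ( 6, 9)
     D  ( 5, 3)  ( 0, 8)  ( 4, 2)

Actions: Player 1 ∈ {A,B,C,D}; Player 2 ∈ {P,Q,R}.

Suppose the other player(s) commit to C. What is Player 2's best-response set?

argmax u_2 = {P,R}

u_2(P vs C) = 9
u_2(Q vs C) = 4
u_2(R vs C) = 9
max payoff 9 at {P,R}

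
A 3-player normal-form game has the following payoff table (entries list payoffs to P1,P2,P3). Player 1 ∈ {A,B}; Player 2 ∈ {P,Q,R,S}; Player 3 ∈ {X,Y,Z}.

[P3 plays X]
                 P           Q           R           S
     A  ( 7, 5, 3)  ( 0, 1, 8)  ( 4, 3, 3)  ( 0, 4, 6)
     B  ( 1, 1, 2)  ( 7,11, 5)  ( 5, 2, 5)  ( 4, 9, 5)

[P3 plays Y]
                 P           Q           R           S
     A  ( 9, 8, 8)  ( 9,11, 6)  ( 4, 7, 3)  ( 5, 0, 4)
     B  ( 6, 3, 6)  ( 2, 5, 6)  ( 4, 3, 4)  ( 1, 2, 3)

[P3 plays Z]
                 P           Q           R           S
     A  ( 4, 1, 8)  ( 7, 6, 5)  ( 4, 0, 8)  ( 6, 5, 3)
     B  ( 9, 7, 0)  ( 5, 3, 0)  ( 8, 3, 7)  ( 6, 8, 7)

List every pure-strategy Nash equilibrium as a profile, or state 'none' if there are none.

(A,P,X): not NE [P3→Z gives 8>3]
(A,P,Y): not NE [P2→Q gives 11>8]
(A,P,Z): not NE [P1→B gives 9>4; P2→Q gives 6>1]
(A,Q,X): not NE [P1→B gives 7>0; P2→P gives 5>1]
(A,Q,Y): not NE [P3→X gives 8>6]
(A,Q,Z): not NE [P3→X gives 8>5]
(A,R,X): not NE [P1→B gives 5>4; P2→P gives 5>3; P3→Z gives 8>3]
(A,R,Y): not NE [P2→Q gives 11>7; P3→Z gives 8>3]
(A,R,Z): not NE [P1→B gives 8>4; P2→Q gives 6>0]
(A,S,X): not NE [P1→B gives 4>0; P2→P gives 5>4]
(A,S,Y): not NE [P2→Q gives 11>0; P3→X gives 6>4]
(A,S,Z): not NE [P2→Q gives 6>5; P3→X gives 6>3]
(B,P,X): not NE [P1→A gives 7>1; P2→Q gives 11>1; P3→Y gives 6>2]
(B,P,Y): not NE [P1→A gives 9>6; P2→Q gives 5>3]
(B,P,Z): not NE [P2→S gives 8>7; P3→Y gives 6>0]
(B,Q,X): not NE [P3→Y gives 6>5]
(B,Q,Y): not NE [P1→A gives 9>2]
(B,Q,Z): not NE [P1→A gives 7>5; P2→S gives 8>3; P3→Y gives 6>0]
(B,R,X): not NE [P2→Q gives 11>2; P3→Z gives 7>5]
(B,R,Y): not NE [P2→Q gives 5>3; P3→Z gives 7>4]
(B,R,Z): not NE [P2→S gives 8>3]
(B,S,X): not NE [P2→Q gives 11>9; P3→Z gives 7>5]
(B,S,Y): not NE [P1→A gives 5>1; P2→Q gives 5>2; P3→Z gives 7>3]
(B,S,Z): NE

Nash profiles: (B,S,Z)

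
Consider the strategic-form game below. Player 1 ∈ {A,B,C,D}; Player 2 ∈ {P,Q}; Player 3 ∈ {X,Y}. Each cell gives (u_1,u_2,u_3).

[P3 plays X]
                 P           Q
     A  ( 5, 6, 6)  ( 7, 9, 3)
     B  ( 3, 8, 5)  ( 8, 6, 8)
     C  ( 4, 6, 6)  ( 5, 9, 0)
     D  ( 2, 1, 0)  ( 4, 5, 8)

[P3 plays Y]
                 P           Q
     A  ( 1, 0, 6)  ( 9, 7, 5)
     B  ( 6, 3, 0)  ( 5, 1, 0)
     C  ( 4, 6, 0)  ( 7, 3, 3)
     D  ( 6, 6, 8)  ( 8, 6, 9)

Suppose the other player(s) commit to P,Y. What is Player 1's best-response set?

BR_1 = {B,D}

u_1(A vs P,Y) = 1
u_1(B vs P,Y) = 6
u_1(C vs P,Y) = 4
u_1(D vs P,Y) = 6
max payoff 6 at {B,D}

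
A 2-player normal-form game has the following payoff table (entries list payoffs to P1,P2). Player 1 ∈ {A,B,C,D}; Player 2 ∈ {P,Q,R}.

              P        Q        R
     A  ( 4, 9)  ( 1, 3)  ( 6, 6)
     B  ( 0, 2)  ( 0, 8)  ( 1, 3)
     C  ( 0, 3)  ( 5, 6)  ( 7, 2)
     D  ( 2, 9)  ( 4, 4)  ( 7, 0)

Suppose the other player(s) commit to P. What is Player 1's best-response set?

argmax u_1 = {A}

u_1(A vs P) = 4
u_1(B vs P) = 0
u_1(C vs P) = 0
u_1(D vs P) = 2
max payoff 4 at {A}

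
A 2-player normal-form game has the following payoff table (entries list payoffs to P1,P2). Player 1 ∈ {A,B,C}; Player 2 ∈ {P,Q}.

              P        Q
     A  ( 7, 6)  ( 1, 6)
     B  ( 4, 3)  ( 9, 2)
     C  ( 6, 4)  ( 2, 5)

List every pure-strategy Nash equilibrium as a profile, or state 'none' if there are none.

Nash profiles: (A,P)

(A,P): NE
(A,Q): not NE [P1→B gives 9>1]
(B,P): not NE [P1→A gives 7>4]
(B,Q): not NE [P2→P gives 3>2]
(C,P): not NE [P1→A gives 7>6; P2→Q gives 5>4]
(C,Q): not NE [P1→B gives 9>2]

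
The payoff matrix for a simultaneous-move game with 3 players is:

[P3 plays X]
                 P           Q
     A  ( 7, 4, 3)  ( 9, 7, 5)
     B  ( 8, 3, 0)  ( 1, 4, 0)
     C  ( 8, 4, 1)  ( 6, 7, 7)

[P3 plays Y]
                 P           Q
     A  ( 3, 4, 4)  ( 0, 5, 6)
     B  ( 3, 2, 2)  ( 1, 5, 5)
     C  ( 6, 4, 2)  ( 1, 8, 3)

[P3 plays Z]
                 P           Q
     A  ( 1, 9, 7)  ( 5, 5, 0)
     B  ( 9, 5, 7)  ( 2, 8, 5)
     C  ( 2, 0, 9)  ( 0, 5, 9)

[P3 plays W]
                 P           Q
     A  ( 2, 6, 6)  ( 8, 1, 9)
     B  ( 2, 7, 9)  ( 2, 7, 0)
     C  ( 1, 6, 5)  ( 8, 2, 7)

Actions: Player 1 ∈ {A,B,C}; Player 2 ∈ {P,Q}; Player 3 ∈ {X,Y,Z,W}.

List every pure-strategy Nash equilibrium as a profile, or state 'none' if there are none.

NE set: (B,P,W), (B,Q,Y)

(A,P,X): not NE [P1→C gives 8>7; P2→Q gives 7>4; P3→Z gives 7>3]
(A,P,Y): not NE [P1→C gives 6>3; P2→Q gives 5>4; P3→Z gives 7>4]
(A,P,Z): not NE [P1→B gives 9>1]
(A,P,W): not NE [P3→Z gives 7>6]
(A,Q,X): not NE [P3→W gives 9>5]
(A,Q,Y): not NE [P1→C gives 1>0; P3→W gives 9>6]
(A,Q,Z): not NE [P2→P gives 9>5; P3→W gives 9>0]
(A,Q,W): not NE [P2→P gives 6>1]
(B,P,X): not NE [P2→Q gives 4>3; P3→W gives 9>0]
(B,P,Y): not NE [P1→C gives 6>3; P2→Q gives 5>2; P3→W gives 9>2]
(B,P,Z): not NE [P2→Q gives 8>5; P3→W gives 9>7]
(B,P,W): NE
(B,Q,X): not NE [P1→A gives 9>1; P3→Z gives 5>0]
(B,Q,Y): NE
(B,Q,Z): not NE [P1→A gives 5>2]
(B,Q,W): not NE [P1→C gives 8>2; P3→Z gives 5>0]
(C,P,X): not NE [P2→Q gives 7>4; P3→Z gives 9>1]
(C,P,Y): not NE [P2→Q gives 8>4; P3→Z gives 9>2]
(C,P,Z): not NE [P1→B gives 9>2; P2→Q gives 5>0]
(C,P,W): not NE [P1→B gives 2>1; P3→Z gives 9>5]
(C,Q,X): not NE [P1→A gives 9>6; P3→Z gives 9>7]
(C,Q,Y): not NE [P3→Z gives 9>3]
(C,Q,Z): not NE [P1→A gives 5>0]
(C,Q,W): not NE [P2→P gives 6>2; P3→Z gives 9>7]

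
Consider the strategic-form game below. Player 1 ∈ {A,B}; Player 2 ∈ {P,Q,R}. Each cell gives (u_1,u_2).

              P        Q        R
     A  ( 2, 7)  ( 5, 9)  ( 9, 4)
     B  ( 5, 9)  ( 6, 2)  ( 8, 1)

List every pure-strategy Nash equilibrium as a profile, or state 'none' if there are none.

(A,P): not NE [P1→B gives 5>2; P2→Q gives 9>7]
(A,Q): not NE [P1→B gives 6>5]
(A,R): not NE [P2→Q gives 9>4]
(B,P): NE
(B,Q): not NE [P2→P gives 9>2]
(B,R): not NE [P1→A gives 9>8; P2→P gives 9>1]

NE set: (B,P)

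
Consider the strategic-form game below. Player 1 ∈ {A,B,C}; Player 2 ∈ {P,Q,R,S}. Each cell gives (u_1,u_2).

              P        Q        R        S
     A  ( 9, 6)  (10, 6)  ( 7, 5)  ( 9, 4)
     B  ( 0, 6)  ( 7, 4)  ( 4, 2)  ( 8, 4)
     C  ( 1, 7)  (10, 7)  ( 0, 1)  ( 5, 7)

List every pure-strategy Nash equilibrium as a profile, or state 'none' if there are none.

(A,P): NE
(A,Q): NE
(A,R): not NE [P2→Q gives 6>5]
(A,S): not NE [P2→Q gives 6>4]
(B,P): not NE [P1→A gives 9>0]
(B,Q): not NE [P1→C gives 10>7; P2→P gives 6>4]
(B,R): not NE [P1→A gives 7>4; P2→P gives 6>2]
(B,S): not NE [P1→A gives 9>8; P2→P gives 6>4]
(C,P): not NE [P1→A gives 9>1]
(C,Q): NE
(C,R): not NE [P1→A gives 7>0; P2→S gives 7>1]
(C,S): not NE [P1→A gives 9>5]

PSNE = {(A,P), (A,Q), (C,Q)}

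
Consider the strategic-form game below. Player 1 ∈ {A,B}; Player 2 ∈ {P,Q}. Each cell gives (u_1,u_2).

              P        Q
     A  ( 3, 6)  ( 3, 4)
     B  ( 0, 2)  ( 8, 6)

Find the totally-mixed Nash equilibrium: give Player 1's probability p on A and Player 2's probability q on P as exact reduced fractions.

P1 mixes 2/3 on A; P2 mixes 5/8 on P

P1 indiff ⇒ q·3+(1-q)·3 = q·0+(1-q)·8 ⇒ q(3) = (1-q)(5) ⇒ q = 5/8
P2 indiff ⇒ p·6+(1-p)·2 = p·4+(1-p)·6 ⇒ p(2) = (1-p)(4) ⇒ p = 2/3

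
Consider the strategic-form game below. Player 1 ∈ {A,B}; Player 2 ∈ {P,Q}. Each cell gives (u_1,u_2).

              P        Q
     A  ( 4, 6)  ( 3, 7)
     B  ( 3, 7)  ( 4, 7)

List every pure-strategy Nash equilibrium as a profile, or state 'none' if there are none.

Nash profiles: (B,Q)

(A,P): not NE [P2→Q gives 7>6]
(A,Q): not NE [P1→B gives 4>3]
(B,P): not NE [P1→A gives 4>3]
(B,Q): NE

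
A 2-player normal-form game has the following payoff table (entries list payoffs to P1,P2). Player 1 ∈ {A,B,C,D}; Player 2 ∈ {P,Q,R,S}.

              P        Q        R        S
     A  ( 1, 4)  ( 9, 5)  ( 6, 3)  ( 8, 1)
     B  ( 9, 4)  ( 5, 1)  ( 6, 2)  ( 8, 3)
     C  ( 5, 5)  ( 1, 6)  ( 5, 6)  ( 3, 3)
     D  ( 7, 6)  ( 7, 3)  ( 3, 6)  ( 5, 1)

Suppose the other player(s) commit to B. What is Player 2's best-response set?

u_2(P vs B) = 4
u_2(Q vs B) = 1
u_2(R vs B) = 2
u_2(S vs B) = 3
max payoff 4 at {P}

P2 best: {P}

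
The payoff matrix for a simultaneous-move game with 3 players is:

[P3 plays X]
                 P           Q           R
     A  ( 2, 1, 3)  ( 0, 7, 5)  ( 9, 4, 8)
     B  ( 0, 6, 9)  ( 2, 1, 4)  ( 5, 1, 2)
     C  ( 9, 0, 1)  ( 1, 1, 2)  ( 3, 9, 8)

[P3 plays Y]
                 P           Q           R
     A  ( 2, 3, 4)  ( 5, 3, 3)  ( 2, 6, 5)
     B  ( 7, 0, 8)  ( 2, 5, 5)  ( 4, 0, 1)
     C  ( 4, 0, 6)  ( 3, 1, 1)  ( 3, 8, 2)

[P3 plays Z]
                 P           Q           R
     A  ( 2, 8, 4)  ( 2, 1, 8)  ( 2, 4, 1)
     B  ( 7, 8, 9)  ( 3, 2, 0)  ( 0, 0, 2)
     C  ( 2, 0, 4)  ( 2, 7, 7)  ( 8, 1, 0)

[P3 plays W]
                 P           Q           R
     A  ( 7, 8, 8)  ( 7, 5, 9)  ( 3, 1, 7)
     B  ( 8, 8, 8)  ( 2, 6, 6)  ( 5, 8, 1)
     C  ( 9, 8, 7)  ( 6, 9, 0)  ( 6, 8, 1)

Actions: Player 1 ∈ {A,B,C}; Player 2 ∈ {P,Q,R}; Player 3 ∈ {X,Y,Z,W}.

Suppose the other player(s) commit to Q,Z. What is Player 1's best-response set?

u_1(A vs Q,Z) = 2
u_1(B vs Q,Z) = 3
u_1(C vs Q,Z) = 2
max payoff 3 at {B}

BR_1 = {B}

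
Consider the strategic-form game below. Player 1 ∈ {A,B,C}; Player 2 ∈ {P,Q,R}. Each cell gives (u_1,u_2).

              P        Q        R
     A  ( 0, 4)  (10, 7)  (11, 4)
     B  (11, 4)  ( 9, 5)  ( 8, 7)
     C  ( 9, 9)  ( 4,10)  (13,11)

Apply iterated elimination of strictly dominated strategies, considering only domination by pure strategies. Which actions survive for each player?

P2 drop P (Q beats it: A:7>4 B:5>4 C:10>9)
P1 drop B (A beats it: Q:10>9 R:11>8)
P1→{A,C} P2→{Q,R}

Survivors P1:{A,C} P2:{Q,R}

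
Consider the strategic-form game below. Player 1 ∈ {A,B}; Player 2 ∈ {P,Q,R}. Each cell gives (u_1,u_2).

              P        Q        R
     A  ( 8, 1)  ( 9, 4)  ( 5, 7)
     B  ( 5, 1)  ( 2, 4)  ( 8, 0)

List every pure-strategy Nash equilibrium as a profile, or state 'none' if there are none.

(A,P): not NE [P2→R gives 7>1]
(A,Q): not NE [P2→R gives 7>4]
(A,R): not NE [P1→B gives 8>5]
(B,P): not NE [P1→A gives 8>5; P2→Q gives 4>1]
(B,Q): not NE [P1→A gives 9>2]
(B,R): not NE [P2→Q gives 4>0]

Equilibria: none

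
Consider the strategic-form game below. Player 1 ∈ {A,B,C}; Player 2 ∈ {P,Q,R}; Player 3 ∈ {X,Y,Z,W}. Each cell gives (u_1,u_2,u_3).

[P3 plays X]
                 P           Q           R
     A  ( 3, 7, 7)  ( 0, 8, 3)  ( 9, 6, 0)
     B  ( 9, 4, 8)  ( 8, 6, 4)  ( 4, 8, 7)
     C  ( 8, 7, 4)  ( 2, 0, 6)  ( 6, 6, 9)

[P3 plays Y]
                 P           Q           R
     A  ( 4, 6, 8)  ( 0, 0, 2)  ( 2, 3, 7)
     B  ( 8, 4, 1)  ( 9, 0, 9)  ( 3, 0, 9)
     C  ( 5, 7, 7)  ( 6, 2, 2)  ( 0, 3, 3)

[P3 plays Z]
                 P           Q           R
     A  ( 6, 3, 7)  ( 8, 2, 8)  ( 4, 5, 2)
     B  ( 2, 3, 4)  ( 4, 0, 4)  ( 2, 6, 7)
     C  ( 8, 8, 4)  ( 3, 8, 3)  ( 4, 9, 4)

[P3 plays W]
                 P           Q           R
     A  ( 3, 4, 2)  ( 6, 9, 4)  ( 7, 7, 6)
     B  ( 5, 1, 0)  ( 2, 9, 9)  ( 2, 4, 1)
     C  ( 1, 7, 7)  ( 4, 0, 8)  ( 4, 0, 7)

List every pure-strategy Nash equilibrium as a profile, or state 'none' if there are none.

No pure NE.

(A,P,X): not NE [P1→B gives 9>3; P2→Q gives 8>7; P3→Y gives 8>7]
(A,P,Y): not NE [P1→B gives 8>4]
(A,P,Z): not NE [P1→C gives 8>6; P2→R gives 5>3; P3→Y gives 8>7]
(A,P,W): not NE [P1→B gives 5>3; P2→Q gives 9>4; P3→Y gives 8>2]
(A,Q,X): not NE [P1→B gives 8>0; P3→Z gives 8>3]
(A,Q,Y): not NE [P1→B gives 9>0; P2→P gives 6>0; P3→Z gives 8>2]
(A,Q,Z): not NE [P2→R gives 5>2]
(A,Q,W): not NE [P3→Z gives 8>4]
(A,R,X): not NE [P2→Q gives 8>6; P3→Y gives 7>0]
(A,R,Y): not NE [P1→B gives 3>2; P2→P gives 6>3]
(A,R,Z): not NE [P3→Y gives 7>2]
(A,R,W): not NE [P2→Q gives 9>7; P3→Y gives 7>6]
(B,P,X): not NE [P2→R gives 8>4]
(B,P,Y): not NE [P3→X gives 8>1]
(B,P,Z): not NE [P1→C gives 8>2; P2→R gives 6>3; P3→X gives 8>4]
(B,P,W): not NE [P2→Q gives 9>1; P3→X gives 8>0]
(B,Q,X): not NE [P2→R gives 8>6; P3→W gives 9>4]
(B,Q,Y): not NE [P2→P gives 4>0]
(B,Q,Z): not NE [P1→A gives 8>4; P2→R gives 6>0; P3→W gives 9>4]
(B,Q,W): not NE [P1→A gives 6>2]
(B,R,X): not NE [P1→A gives 9>4; P3→Y gives 9>7]
(B,R,Y): not NE [P2→P gives 4>0]
(B,R,Z): not NE [P1→C gives 4>2; P3→Y gives 9>7]
(B,R,W): not NE [P1→A gives 7>2; P2→Q gives 9>4; P3→Y gives 9>1]
(C,P,X): not NE [P1→B gives 9>8; P3→W gives 7>4]
(C,P,Y): not NE [P1→B gives 8>5]
(C,P,Z): not NE [P2→R gives 9>8; P3→W gives 7>4]
(C,P,W): not NE [P1→B gives 5>1]
(C,Q,X): not NE [P1→B gives 8>2; P2→P gives 7>0; P3→W gives 8>6]
(C,Q,Y): not NE [P1→B gives 9>6; P2→P gives 7>2; P3→W gives 8>2]
(C,Q,Z): not NE [P1→A gives 8>3; P2→R gives 9>8; P3→W gives 8>3]
(C,Q,W): not NE [P1→A gives 6>4; P2→P gives 7>0]
(C,R,X): not NE [P1→A gives 9>6; P2→P gives 7>6]
(C,R,Y): not NE [P1→B gives 3>0; P2→P gives 7>3; P3→X gives 9>3]
(C,R,Z): not NE [P3→X gives 9>4]
(C,R,W): not NE [P1→A gives 7>4; P2→P gives 7>0; P3→X gives 9>7]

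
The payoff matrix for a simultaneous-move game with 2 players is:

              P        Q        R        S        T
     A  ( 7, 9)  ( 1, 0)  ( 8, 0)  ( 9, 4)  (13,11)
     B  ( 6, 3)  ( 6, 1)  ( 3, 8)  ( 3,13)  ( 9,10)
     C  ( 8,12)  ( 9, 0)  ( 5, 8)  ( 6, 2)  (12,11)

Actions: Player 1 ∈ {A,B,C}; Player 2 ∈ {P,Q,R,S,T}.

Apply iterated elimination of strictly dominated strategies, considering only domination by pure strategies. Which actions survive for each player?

P1 drop B (C beats it: P:8>6 Q:9>6 R:5>3 S:6>3 T:12>9)
P2 drop Q (P beats it: A:9>0 C:12>0)
P2 drop R (P beats it: A:9>0 C:12>8)
P2 drop S (P beats it: A:9>4 C:12>2)
P1→{A,C} P2→{P,T}

Survivors P1:{A,C} P2:{P,T}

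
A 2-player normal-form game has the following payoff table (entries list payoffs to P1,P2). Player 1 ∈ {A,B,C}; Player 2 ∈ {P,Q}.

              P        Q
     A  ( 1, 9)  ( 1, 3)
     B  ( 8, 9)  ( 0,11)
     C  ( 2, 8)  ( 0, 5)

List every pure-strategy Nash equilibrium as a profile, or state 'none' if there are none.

Equilibria: none

(A,P): not NE [P1→B gives 8>1]
(A,Q): not NE [P2→P gives 9>3]
(B,P): not NE [P2→Q gives 11>9]
(B,Q): not NE [P1→A gives 1>0]
(C,P): not NE [P1→B gives 8>2]
(C,Q): not NE [P1→A gives 1>0; P2→P gives 8>5]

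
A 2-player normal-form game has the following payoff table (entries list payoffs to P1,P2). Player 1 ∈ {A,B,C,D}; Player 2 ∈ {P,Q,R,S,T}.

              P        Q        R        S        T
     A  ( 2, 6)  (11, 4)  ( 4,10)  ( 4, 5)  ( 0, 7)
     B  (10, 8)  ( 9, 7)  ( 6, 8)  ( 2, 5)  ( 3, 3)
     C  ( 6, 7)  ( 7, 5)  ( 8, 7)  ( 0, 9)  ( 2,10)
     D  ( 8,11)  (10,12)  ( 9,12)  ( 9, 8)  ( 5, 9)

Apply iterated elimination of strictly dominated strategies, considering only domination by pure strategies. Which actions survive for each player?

P1 drop C (D beats it: P:8>6 Q:10>7 R:9>8 S:9>0 T:5>2)
P2 drop S (P beats it: A:6>5 B:8>5 D:11>8)
P2 drop T (R beats it: A:10>7 B:8>3 D:12>9)
P1→{A,B,D} P2→{P,Q,R}

IESDS → P1:{A,B,D} P2:{P,Q,R}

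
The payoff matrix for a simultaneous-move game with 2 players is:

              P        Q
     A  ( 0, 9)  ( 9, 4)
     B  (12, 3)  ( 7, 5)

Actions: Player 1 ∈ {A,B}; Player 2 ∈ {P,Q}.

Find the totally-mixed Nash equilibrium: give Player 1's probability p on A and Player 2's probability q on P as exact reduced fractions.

P1 mixes 2/7 on A; P2 mixes 1/7 on P

P1 indiff ⇒ q·0+(1-q)·9 = q·12+(1-q)·7 ⇒ q(-12) = (1-q)(-2) ⇒ q = 1/7
P2 indiff ⇒ p·9+(1-p)·3 = p·4+(1-p)·5 ⇒ p(5) = (1-p)(2) ⇒ p = 2/7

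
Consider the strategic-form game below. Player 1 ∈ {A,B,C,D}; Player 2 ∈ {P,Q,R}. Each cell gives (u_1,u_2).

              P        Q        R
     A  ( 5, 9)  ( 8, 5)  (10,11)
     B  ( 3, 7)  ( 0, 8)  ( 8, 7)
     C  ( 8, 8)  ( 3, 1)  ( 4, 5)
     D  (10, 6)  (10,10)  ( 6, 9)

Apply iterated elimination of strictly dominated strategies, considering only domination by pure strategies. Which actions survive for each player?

Remaining: P1:{A,D} P2:{Q,R}

P1 drop B (A beats it: P:5>3 Q:8>0 R:10>8)
P1 drop C (D beats it: P:10>8 Q:10>3 R:6>4)
P2 drop P (R beats it: A:11>9 D:9>6)
P1→{A,D} P2→{Q,R}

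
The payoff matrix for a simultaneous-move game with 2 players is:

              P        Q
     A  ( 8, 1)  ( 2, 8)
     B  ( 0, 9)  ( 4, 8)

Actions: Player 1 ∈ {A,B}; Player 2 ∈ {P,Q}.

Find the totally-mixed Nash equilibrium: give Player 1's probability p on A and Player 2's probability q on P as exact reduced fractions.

(p,q) = (1/8, 1/5)

P1 indiff ⇒ q·8+(1-q)·2 = q·0+(1-q)·4 ⇒ q(8) = (1-q)(2) ⇒ q = 1/5
P2 indiff ⇒ p·1+(1-p)·9 = p·8+(1-p)·8 ⇒ p(-7) = (1-p)(-1) ⇒ p = 1/8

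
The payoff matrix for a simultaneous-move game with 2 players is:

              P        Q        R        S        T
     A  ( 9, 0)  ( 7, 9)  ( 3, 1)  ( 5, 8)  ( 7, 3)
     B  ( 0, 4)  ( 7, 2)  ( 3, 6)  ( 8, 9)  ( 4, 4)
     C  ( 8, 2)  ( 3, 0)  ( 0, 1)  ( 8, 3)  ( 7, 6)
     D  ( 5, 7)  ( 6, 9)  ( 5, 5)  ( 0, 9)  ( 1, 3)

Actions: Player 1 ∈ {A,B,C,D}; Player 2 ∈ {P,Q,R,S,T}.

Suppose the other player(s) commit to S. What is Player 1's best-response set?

P1 best: {B,C}

u_1(A vs S) = 5
u_1(B vs S) = 8
u_1(C vs S) = 8
u_1(D vs S) = 0
max payoff 8 at {B,C}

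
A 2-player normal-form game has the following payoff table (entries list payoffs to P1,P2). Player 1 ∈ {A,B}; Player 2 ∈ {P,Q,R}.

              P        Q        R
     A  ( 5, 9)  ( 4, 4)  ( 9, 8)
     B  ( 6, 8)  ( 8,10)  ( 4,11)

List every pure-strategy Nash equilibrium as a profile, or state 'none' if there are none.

(A,P): not NE [P1→B gives 6>5]
(A,Q): not NE [P1→B gives 8>4; P2→P gives 9>4]
(A,R): not NE [P2→P gives 9>8]
(B,P): not NE [P2→R gives 11>8]
(B,Q): not NE [P2→R gives 11>10]
(B,R): not NE [P1→A gives 9>4]

No pure NE.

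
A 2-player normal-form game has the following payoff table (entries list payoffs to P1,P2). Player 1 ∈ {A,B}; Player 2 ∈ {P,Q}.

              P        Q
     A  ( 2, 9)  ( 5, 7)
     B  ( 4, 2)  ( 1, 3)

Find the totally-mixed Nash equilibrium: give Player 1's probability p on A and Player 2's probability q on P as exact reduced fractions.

P1 indiff ⇒ q·2+(1-q)·5 = q·4+(1-q)·1 ⇒ q(-2) = (1-q)(-4) ⇒ q = 2/3
P2 indiff ⇒ p·9+(1-p)·2 = p·7+(1-p)·3 ⇒ p(2) = (1-p)(1) ⇒ p = 1/3

P1 mixes 1/3 on A; P2 mixes 2/3 on P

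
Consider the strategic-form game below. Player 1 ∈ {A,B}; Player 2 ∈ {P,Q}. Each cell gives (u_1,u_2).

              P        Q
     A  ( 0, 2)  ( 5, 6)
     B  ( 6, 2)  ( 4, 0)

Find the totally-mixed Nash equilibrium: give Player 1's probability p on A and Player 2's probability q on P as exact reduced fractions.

p=1/3, q=1/7

P1 indiff ⇒ q·0+(1-q)·5 = q·6+(1-q)·4 ⇒ q(-6) = (1-q)(-1) ⇒ q = 1/7
P2 indiff ⇒ p·2+(1-p)·2 = p·6+(1-p)·0 ⇒ p(-4) = (1-p)(-2) ⇒ p = 1/3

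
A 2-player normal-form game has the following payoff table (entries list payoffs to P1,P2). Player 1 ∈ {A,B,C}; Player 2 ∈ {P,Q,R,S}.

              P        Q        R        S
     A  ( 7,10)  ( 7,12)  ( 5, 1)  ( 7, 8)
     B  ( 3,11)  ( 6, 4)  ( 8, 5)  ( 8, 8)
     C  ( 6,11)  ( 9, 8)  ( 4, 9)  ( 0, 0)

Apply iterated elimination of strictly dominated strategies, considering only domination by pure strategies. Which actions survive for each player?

IESDS → P1:{A,C} P2:{P,Q}

P2 drop R (P beats it: A:10>1 B:11>5 C:11>9)
P2 drop S (P beats it: A:10>8 B:11>8 C:11>0)
P1 drop B (A beats it: P:7>3 Q:7>6)
P1→{A,C} P2→{P,Q}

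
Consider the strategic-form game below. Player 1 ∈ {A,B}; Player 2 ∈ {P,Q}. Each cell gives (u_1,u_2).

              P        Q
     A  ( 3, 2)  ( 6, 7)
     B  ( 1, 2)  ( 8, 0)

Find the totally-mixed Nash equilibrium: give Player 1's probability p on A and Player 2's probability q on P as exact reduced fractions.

P1 indiff ⇒ q·3+(1-q)·6 = q·1+(1-q)·8 ⇒ q(2) = (1-q)(2) ⇒ q = 1/2
P2 indiff ⇒ p·2+(1-p)·2 = p·7+(1-p)·0 ⇒ p(-5) = (1-p)(-2) ⇒ p = 2/7

(p,q) = (2/7, 1/2)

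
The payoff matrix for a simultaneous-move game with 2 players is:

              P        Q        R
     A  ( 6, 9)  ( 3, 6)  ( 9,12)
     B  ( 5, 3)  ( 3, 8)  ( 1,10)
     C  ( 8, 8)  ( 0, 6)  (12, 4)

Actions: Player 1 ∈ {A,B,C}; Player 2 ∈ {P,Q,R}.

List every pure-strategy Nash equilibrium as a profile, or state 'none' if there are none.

PSNE = {(C,P)}

(A,P): not NE [P1→C gives 8>6; P2→R gives 12>9]
(A,Q): not NE [P2→R gives 12>6]
(A,R): not NE [P1→C gives 12>9]
(B,P): not NE [P1→C gives 8>5; P2→R gives 10>3]
(B,Q): not NE [P2→R gives 10>8]
(B,R): not NE [P1→C gives 12>1]
(C,P): NE
(C,Q): not NE [P1→B gives 3>0; P2→P gives 8>6]
(C,R): not NE [P2→P gives 8>4]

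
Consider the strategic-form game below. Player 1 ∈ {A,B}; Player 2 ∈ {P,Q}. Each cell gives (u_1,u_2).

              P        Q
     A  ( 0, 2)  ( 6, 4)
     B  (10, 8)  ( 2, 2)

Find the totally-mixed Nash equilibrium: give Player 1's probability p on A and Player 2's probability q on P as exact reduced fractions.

P1 mixes 3/4 on A; P2 mixes 2/7 on P

P1 indiff ⇒ q·0+(1-q)·6 = q·10+(1-q)·2 ⇒ q(-10) = (1-q)(-4) ⇒ q = 2/7
P2 indiff ⇒ p·2+(1-p)·8 = p·4+(1-p)·2 ⇒ p(-2) = (1-p)(-6) ⇒ p = 3/4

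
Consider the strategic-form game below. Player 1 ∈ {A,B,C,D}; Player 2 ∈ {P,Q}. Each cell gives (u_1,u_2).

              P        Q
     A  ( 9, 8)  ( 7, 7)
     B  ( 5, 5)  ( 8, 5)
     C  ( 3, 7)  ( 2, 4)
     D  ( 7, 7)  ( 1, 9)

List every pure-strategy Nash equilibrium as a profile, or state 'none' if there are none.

NE set: (A,P), (B,Q)

(A,P): NE
(A,Q): not NE [P1→B gives 8>7; P2→P gives 8>7]
(B,P): not NE [P1→A gives 9>5]
(B,Q): NE
(C,P): not NE [P1→A gives 9>3]
(C,Q): not NE [P1→B gives 8>2; P2→P gives 7>4]
(D,P): not NE [P1→A gives 9>7; P2→Q gives 9>7]
(D,Q): not NE [P1→B gives 8>1]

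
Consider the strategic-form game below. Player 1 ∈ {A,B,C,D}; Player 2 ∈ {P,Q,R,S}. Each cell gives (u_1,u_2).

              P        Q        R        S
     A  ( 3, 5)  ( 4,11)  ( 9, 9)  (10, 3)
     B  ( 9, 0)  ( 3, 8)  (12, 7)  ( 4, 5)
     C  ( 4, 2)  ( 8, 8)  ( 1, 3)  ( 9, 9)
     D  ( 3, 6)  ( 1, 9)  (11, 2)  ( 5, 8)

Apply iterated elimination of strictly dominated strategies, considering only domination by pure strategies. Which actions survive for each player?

P2 drop P (Q beats it: A:11>5 B:8>0 C:8>2 D:9>6)
P2 drop R (Q beats it: A:11>9 B:8>7 C:8>3 D:9>2)
P1 drop B (A beats it: Q:4>3 S:10>4)
P1 drop D (A beats it: Q:4>1 S:10>5)
P1→{A,C} P2→{Q,S}

Remaining: P1:{A,C} P2:{Q,S}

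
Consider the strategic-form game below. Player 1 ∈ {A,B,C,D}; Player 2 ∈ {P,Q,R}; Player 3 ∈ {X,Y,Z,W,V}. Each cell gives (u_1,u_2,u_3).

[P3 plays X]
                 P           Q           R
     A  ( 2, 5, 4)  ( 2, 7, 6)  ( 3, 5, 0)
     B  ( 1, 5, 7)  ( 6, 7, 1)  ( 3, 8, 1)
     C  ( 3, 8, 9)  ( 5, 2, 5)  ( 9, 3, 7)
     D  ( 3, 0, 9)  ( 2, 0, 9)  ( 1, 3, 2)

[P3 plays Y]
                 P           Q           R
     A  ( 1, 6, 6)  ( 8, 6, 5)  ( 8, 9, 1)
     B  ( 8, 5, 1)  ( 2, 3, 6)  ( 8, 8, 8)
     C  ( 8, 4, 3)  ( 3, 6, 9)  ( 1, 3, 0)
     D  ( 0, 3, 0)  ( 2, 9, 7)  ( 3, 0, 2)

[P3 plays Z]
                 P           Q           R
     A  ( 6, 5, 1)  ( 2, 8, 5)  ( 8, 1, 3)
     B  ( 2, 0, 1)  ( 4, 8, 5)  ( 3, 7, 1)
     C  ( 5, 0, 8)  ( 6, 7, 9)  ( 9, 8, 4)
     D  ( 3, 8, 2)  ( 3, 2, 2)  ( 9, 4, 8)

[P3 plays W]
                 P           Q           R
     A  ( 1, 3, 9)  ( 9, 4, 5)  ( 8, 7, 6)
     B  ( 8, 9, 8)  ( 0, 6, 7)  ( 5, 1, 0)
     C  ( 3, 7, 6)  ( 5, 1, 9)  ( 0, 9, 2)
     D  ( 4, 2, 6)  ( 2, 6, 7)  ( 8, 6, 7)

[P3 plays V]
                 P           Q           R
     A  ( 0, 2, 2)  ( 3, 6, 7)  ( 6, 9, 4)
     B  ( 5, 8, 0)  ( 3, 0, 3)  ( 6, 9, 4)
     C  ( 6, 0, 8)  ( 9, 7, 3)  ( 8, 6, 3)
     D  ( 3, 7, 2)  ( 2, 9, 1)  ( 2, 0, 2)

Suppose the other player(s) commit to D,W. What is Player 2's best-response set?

P2 best: {Q,R}

u_2(P vs D,W) = 2
u_2(Q vs D,W) = 6
u_2(R vs D,W) = 6
max payoff 6 at {Q,R}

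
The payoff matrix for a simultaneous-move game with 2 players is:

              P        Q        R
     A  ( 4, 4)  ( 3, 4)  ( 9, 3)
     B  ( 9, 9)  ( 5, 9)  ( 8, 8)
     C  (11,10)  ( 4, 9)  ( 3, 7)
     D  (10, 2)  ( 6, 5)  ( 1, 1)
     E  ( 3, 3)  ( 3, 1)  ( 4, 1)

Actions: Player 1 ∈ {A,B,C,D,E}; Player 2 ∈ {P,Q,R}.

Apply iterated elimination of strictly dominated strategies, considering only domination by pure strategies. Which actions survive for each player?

P1 drop E (B beats it: P:9>3 Q:5>3 R:8>4)
P2 drop R (P beats it: A:4>3 B:9>8 C:10>7 D:2>1)
P1 drop A (B beats it: P:9>4 Q:5>3)
P1 drop B (D beats it: P:10>9 Q:6>5)
P1→{C,D} P2→{P,Q}

Remaining: P1:{C,D} P2:{P,Q}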